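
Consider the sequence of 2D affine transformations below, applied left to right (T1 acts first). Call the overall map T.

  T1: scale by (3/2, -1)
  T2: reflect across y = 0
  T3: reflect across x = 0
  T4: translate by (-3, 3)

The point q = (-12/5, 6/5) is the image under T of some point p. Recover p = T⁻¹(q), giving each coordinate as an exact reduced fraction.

T1 = [3/2 0 0; 0 -1 0; 0 0 1]
T2·T1 = [3/2 0 0; 0 1 0; 0 0 1]
T3·…·T1 = [-3/2 0 0; 0 1 0; 0 0 1]
T4·…·T1 = [-3/2 0 -3; 0 1 3; 0 0 1]
det M = -3/2; M⁻¹ = [-2/3 0 -2; 0 1 -3; 0 0 1]
M⁻¹ · (-12/5, 6/5)ᵀ = (-2/5, -9/5)ᵀ

p = (-2/5, -9/5)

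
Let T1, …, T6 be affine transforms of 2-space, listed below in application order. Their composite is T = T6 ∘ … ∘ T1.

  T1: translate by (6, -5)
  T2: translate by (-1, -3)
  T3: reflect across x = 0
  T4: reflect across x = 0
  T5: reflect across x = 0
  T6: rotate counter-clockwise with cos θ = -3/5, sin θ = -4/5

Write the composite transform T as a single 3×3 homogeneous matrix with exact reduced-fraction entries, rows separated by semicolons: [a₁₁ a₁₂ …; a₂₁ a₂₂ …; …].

T = [3/5 4/5 -17/5; 4/5 -3/5 44/5; 0 0 1]

T1 = [1 0 6; 0 1 -5; 0 0 1]
T2·T1 = [1 0 5; 0 1 -8; 0 0 1]
T3·…·T1 = [-1 0 -5; 0 1 -8; 0 0 1]
T4·…·T1 = [1 0 5; 0 1 -8; 0 0 1]
T5·…·T1 = [-1 0 -5; 0 1 -8; 0 0 1]
T6·…·T1 = [3/5 4/5 -17/5; 4/5 -3/5 44/5; 0 0 1]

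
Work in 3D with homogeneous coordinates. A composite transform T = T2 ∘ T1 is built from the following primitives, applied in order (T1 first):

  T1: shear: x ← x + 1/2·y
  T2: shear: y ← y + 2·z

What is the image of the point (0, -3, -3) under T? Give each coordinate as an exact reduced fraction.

T(p) = (-3/2, -9, -3)

T1 shear: x ← x + 1/2·y: (0, -3, -3) → (-3/2, -3, -3)
T2 shear: y ← y + 2·z: (-3/2, -3, -3) → (-3/2, -9, -3)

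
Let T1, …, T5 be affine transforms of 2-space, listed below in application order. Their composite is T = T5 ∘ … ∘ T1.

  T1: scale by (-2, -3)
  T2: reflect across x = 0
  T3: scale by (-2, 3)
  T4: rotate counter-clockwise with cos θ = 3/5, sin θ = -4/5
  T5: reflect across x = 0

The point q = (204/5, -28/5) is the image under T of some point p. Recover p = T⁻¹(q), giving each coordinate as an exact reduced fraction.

p = (5, 4)

T1 = [-2 0 0; 0 -3 0; 0 0 1]
T2·T1 = [2 0 0; 0 -3 0; 0 0 1]
T3·…·T1 = [-4 0 0; 0 -9 0; 0 0 1]
T4·…·T1 = [-12/5 -36/5 0; 16/5 -27/5 0; 0 0 1]
T5·…·T1 = [12/5 36/5 0; 16/5 -27/5 0; 0 0 1]
det M = -36; M⁻¹ = [3/20 1/5 0; 4/45 -1/15 0; 0 0 1]
M⁻¹ · (204/5, -28/5)ᵀ = (5, 4)ᵀ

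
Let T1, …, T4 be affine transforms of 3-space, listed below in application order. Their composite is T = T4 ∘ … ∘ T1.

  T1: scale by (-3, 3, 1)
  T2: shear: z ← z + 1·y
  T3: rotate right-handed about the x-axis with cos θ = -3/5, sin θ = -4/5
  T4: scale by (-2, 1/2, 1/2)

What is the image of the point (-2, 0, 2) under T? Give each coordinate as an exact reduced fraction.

T1 scale by (-3, 3, 1): (-2, 0, 2) → (6, 0, 2)
T2 shear: z ← z + 1·y: (6, 0, 2) → (6, 0, 2)
T3 rotate right-handed about the x-axis with cos θ = -3/5, sin θ = -4/5: (6, 0, 2) → (6, 8/5, -6/5)
T4 scale by (-2, 1/2, 1/2): (6, 8/5, -6/5) → (-12, 4/5, -3/5)

T(p) = (-12, 4/5, -3/5)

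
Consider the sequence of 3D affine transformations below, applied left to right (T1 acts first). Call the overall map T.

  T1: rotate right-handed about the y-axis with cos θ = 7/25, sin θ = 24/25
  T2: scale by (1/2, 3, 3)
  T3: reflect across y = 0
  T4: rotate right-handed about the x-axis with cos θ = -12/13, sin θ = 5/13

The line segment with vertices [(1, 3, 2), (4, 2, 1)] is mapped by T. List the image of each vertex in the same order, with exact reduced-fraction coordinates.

image vertices: (11/10, 114/13, -153/65), (26/25, 627/65, 2454/325)

T1 rotate right-handed about the y-axis with cos θ = 7/25, sin θ = 24/25: (1, 3, 2) → (11/5, 3, -2/5); (4, 2, 1) → (52/25, 2, -89/25)
T2 scale by (1/2, 3, 3): (11/5, 3, -2/5) → (11/10, 9, -6/5); (52/25, 2, -89/25) → (26/25, 6, -267/25)
T3 reflect across y = 0: (11/10, 9, -6/5) → (11/10, -9, -6/5); (26/25, 6, -267/25) → (26/25, -6, -267/25)
T4 rotate right-handed about the x-axis with cos θ = -12/13, sin θ = 5/13: (11/10, -9, -6/5) → (11/10, 114/13, -153/65); (26/25, -6, -267/25) → (26/25, 627/65, 2454/325)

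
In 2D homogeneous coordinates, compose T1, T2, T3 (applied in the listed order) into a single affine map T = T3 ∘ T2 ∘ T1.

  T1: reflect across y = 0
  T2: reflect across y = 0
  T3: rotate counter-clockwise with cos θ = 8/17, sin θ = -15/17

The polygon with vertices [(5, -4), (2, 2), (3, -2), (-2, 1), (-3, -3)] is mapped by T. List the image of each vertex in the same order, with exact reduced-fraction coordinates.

image vertices: (-20/17, -107/17), (46/17, -14/17), (-6/17, -61/17), (-1/17, 38/17), (-69/17, 21/17)

T1 reflect across y = 0: (5, -4) → (5, 4); (2, 2) → (2, -2); (3, -2) → (3, 2); (-2, 1) → (-2, -1); (-3, -3) → (-3, 3)
T2 reflect across y = 0: (5, 4) → (5, -4); (2, -2) → (2, 2); (3, 2) → (3, -2); (-2, -1) → (-2, 1); (-3, 3) → (-3, -3)
T3 rotate counter-clockwise with cos θ = 8/17, sin θ = -15/17: (5, -4) → (-20/17, -107/17); (2, 2) → (46/17, -14/17); (3, -2) → (-6/17, -61/17); (-2, 1) → (-1/17, 38/17); (-3, -3) → (-69/17, 21/17)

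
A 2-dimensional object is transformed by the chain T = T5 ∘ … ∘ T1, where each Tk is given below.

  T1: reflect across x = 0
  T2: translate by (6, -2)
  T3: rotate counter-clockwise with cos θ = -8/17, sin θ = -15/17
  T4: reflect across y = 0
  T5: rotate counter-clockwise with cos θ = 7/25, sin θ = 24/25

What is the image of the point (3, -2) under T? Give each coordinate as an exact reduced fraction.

T1 reflect across x = 0: (3, -2) → (-3, -2)
T2 translate by (6, -2): (-3, -2) → (3, -4)
T3 rotate counter-clockwise with cos θ = -8/17, sin θ = -15/17: (3, -4) → (-84/17, -13/17)
T4 reflect across y = 0: (-84/17, -13/17) → (-84/17, 13/17)
T5 rotate counter-clockwise with cos θ = 7/25, sin θ = 24/25: (-84/17, 13/17) → (-36/17, -77/17)

T(p) = (-36/17, -77/17)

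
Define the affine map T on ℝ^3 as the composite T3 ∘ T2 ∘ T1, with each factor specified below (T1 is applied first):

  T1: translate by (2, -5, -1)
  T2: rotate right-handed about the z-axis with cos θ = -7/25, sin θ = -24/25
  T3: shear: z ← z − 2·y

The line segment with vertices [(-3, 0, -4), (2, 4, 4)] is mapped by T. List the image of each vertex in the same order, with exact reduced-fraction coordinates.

image vertices: (-113/25, 59/25, -243/25), (-52/25, -89/25, 253/25)

T1 translate by (2, -5, -1): (-3, 0, -4) → (-1, -5, -5); (2, 4, 4) → (4, -1, 3)
T2 rotate right-handed about the z-axis with cos θ = -7/25, sin θ = -24/25: (-1, -5, -5) → (-113/25, 59/25, -5); (4, -1, 3) → (-52/25, -89/25, 3)
T3 shear: z ← z − 2·y: (-113/25, 59/25, -5) → (-113/25, 59/25, -243/25); (-52/25, -89/25, 3) → (-52/25, -89/25, 253/25)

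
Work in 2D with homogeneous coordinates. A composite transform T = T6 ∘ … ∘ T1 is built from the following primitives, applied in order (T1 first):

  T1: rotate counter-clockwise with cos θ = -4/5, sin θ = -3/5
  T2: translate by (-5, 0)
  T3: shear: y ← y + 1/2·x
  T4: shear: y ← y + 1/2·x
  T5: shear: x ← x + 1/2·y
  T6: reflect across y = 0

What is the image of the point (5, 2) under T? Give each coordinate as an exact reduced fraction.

T(p) = (-14, 62/5)

T1 rotate counter-clockwise with cos θ = -4/5, sin θ = -3/5: (5, 2) → (-14/5, -23/5)
T2 translate by (-5, 0): (-14/5, -23/5) → (-39/5, -23/5)
T3 shear: y ← y + 1/2·x: (-39/5, -23/5) → (-39/5, -17/2)
T4 shear: y ← y + 1/2·x: (-39/5, -17/2) → (-39/5, -62/5)
T5 shear: x ← x + 1/2·y: (-39/5, -62/5) → (-14, -62/5)
T6 reflect across y = 0: (-14, -62/5) → (-14, 62/5)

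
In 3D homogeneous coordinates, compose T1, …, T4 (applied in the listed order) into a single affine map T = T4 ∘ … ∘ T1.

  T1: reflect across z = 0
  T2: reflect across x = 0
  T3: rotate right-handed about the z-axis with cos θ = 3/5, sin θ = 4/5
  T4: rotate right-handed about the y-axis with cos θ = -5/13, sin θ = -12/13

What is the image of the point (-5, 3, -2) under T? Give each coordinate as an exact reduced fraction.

T1 reflect across z = 0: (-5, 3, -2) → (-5, 3, 2)
T2 reflect across x = 0: (-5, 3, 2) → (5, 3, 2)
T3 rotate right-handed about the z-axis with cos θ = 3/5, sin θ = 4/5: (5, 3, 2) → (3/5, 29/5, 2)
T4 rotate right-handed about the y-axis with cos θ = -5/13, sin θ = -12/13: (3/5, 29/5, 2) → (-27/13, 29/5, -14/65)

T(p) = (-27/13, 29/5, -14/65)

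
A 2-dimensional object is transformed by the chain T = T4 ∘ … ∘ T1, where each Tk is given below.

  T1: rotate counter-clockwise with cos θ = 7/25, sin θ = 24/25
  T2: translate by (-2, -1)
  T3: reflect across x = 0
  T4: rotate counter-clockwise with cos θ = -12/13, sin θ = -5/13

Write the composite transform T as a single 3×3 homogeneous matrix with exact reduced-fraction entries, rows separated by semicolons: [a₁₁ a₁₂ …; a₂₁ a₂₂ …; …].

T1 = [7/25 -24/25 0; 24/25 7/25 0; 0 0 1]
T2·T1 = [7/25 -24/25 -2; 24/25 7/25 -1; 0 0 1]
T3·…·T1 = [-7/25 24/25 2; 24/25 7/25 -1; 0 0 1]
T4·…·T1 = [204/325 -253/325 -29/13; -253/325 -204/325 2/13; 0 0 1]

T = [204/325 -253/325 -29/13; -253/325 -204/325 2/13; 0 0 1]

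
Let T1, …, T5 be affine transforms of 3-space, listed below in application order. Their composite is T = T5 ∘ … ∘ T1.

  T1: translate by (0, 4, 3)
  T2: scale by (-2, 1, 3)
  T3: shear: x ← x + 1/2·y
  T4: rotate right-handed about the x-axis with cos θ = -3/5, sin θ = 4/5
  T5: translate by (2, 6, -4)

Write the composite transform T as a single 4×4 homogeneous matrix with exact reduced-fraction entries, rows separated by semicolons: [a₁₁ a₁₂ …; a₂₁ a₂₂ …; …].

T = [-2 1/2 0 4; 0 -3/5 -12/5 -18/5; 0 4/5 -9/5 -31/5; 0 0 0 1]

T1 = [1 0 0 0; 0 1 0 4; 0 0 1 3; 0 0 0 1]
T2·T1 = [-2 0 0 0; 0 1 0 4; 0 0 3 9; 0 0 0 1]
T3·…·T1 = [-2 1/2 0 2; 0 1 0 4; 0 0 3 9; 0 0 0 1]
T4·…·T1 = [-2 1/2 0 2; 0 -3/5 -12/5 -48/5; 0 4/5 -9/5 -11/5; 0 0 0 1]
T5·…·T1 = [-2 1/2 0 4; 0 -3/5 -12/5 -18/5; 0 4/5 -9/5 -31/5; 0 0 0 1]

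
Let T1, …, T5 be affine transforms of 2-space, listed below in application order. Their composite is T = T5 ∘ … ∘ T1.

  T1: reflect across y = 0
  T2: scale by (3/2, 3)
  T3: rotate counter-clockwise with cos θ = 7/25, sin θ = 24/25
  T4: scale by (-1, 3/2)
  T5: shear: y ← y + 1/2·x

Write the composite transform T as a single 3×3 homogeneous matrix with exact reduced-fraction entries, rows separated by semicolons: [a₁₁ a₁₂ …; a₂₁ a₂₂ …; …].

T = [-21/50 -72/25 0; 39/20 -27/10 0; 0 0 1]

T1 = [1 0 0; 0 -1 0; 0 0 1]
T2·T1 = [3/2 0 0; 0 -3 0; 0 0 1]
T3·…·T1 = [21/50 72/25 0; 36/25 -21/25 0; 0 0 1]
T4·…·T1 = [-21/50 -72/25 0; 54/25 -63/50 0; 0 0 1]
T5·…·T1 = [-21/50 -72/25 0; 39/20 -27/10 0; 0 0 1]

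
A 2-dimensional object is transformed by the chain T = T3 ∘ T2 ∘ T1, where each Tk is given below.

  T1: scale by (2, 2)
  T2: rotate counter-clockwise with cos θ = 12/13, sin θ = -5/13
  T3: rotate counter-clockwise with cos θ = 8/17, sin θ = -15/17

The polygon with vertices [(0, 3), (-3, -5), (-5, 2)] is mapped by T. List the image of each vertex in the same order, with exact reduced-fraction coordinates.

T1 scale by (2, 2): (0, 3) → (0, 6); (-3, -5) → (-6, -10); (-5, 2) → (-10, 4)
T2 rotate counter-clockwise with cos θ = 12/13, sin θ = -5/13: (0, 6) → (30/13, 72/13); (-6, -10) → (-122/13, -90/13); (-10, 4) → (-100/13, 98/13)
T3 rotate counter-clockwise with cos θ = 8/17, sin θ = -15/17: (30/13, 72/13) → (1320/221, 126/221); (-122/13, -90/13) → (-2326/221, 1110/221); (-100/13, 98/13) → (670/221, 2284/221)

image vertices: (1320/221, 126/221), (-2326/221, 1110/221), (670/221, 2284/221)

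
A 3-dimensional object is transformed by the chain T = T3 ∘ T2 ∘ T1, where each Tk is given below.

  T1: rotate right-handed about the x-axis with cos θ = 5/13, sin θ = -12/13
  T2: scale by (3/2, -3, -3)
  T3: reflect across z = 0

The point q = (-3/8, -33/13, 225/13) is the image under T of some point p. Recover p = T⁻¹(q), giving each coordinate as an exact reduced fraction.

p = (-1/4, -5, 3)

T1 = [1 0 0 0; 0 5/13 12/13 0; 0 -12/13 5/13 0; 0 0 0 1]
T2·T1 = [3/2 0 0 0; 0 -15/13 -36/13 0; 0 36/13 -15/13 0; 0 0 0 1]
T3·…·T1 = [3/2 0 0 0; 0 -15/13 -36/13 0; 0 -36/13 15/13 0; 0 0 0 1]
det M = -27/2; M⁻¹ = [2/3 0 0 0; 0 -5/39 -4/13 0; 0 -4/13 5/39 0; 0 0 0 1]
M⁻¹ · (-3/8, -33/13, 225/13)ᵀ = (-1/4, -5, 3)ᵀ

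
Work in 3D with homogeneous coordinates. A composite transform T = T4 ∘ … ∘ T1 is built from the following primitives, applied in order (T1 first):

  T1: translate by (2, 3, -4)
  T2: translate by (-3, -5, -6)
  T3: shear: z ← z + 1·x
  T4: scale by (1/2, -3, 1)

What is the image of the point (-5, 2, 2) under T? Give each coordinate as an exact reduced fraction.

T(p) = (-3, 0, -14)

T1 translate by (2, 3, -4): (-5, 2, 2) → (-3, 5, -2)
T2 translate by (-3, -5, -6): (-3, 5, -2) → (-6, 0, -8)
T3 shear: z ← z + 1·x: (-6, 0, -8) → (-6, 0, -14)
T4 scale by (1/2, -3, 1): (-6, 0, -14) → (-3, 0, -14)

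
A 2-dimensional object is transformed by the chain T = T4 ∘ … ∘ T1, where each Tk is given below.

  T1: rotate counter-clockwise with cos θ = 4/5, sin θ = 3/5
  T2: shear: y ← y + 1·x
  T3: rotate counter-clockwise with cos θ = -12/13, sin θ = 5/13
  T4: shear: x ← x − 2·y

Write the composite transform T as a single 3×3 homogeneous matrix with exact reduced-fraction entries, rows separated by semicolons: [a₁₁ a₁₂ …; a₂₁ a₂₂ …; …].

T1 = [4/5 -3/5 0; 3/5 4/5 0; 0 0 1]
T2·T1 = [4/5 -3/5 0; 7/5 1/5 0; 0 0 1]
T3·…·T1 = [-83/65 31/65 0; -64/65 -27/65 0; 0 0 1]
T4·…·T1 = [9/13 17/13 0; -64/65 -27/65 0; 0 0 1]

T = [9/13 17/13 0; -64/65 -27/65 0; 0 0 1]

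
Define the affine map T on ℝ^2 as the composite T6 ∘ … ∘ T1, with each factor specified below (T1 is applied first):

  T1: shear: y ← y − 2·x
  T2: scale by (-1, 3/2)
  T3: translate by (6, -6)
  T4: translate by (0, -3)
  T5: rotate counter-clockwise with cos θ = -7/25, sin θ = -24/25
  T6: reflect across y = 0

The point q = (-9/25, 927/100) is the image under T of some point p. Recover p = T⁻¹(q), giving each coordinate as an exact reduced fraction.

p = (-3, 3/2)

T1 = [1 0 0; -2 1 0; 0 0 1]
T2·T1 = [-1 0 0; -3 3/2 0; 0 0 1]
T3·…·T1 = [-1 0 6; -3 3/2 -6; 0 0 1]
T4·…·T1 = [-1 0 6; -3 3/2 -9; 0 0 1]
T5·…·T1 = [-13/5 36/25 -258/25; 9/5 -21/50 -81/25; 0 0 1]
T6·…·T1 = [-13/5 36/25 -258/25; -9/5 21/50 81/25; 0 0 1]
det M = 3/2; M⁻¹ = [7/25 -24/25 6; 6/5 -26/15 18; 0 0 1]
M⁻¹ · (-9/25, 927/100)ᵀ = (-3, 3/2)ᵀ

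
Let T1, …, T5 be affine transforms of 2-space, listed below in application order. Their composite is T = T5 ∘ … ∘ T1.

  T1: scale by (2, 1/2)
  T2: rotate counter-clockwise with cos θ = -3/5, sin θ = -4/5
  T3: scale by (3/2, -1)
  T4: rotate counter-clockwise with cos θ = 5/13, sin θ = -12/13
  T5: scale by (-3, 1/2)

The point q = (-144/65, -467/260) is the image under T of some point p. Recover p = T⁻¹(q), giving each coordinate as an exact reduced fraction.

p = (-1, 3)

T1 = [2 0 0; 0 1/2 0; 0 0 1]
T2·T1 = [-6/5 2/5 0; -8/5 -3/10 0; 0 0 1]
T3·…·T1 = [-9/5 3/5 0; 8/5 3/10 0; 0 0 1]
T4·…·T1 = [51/65 33/65 0; 148/65 -57/130 0; 0 0 1]
T5·…·T1 = [-153/65 -99/65 0; 74/65 -57/260 0; 0 0 1]
det M = 9/4; M⁻¹ = [-19/195 44/65 0; -296/585 -68/65 0; 0 0 1]
M⁻¹ · (-144/65, -467/260)ᵀ = (-1, 3)ᵀ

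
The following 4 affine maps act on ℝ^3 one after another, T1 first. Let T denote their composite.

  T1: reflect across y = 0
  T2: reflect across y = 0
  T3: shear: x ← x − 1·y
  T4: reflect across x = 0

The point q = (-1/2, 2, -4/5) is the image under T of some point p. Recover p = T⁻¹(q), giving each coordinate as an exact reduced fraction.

T1 = [1 0 0 0; 0 -1 0 0; 0 0 1 0; 0 0 0 1]
T2·T1 = [1 0 0 0; 0 1 0 0; 0 0 1 0; 0 0 0 1]
T3·…·T1 = [1 -1 0 0; 0 1 0 0; 0 0 1 0; 0 0 0 1]
T4·…·T1 = [-1 1 0 0; 0 1 0 0; 0 0 1 0; 0 0 0 1]
det M = -1; M⁻¹ = [-1 1 0 0; 0 1 0 0; 0 0 1 0; 0 0 0 1]
M⁻¹ · (-1/2, 2, -4/5)ᵀ = (5/2, 2, -4/5)ᵀ

p = (5/2, 2, -4/5)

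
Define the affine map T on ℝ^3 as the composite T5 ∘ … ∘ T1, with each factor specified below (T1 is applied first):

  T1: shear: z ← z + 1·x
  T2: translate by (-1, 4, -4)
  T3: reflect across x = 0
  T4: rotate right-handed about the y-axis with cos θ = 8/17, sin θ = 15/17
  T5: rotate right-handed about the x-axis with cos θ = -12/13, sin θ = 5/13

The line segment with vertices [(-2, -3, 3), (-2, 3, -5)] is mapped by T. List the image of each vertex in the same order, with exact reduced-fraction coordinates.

image vertices: (-21/17, 141/221, 913/221), (-141/17, -763/221, 2191/221)

T1 shear: z ← z + 1·x: (-2, -3, 3) → (-2, -3, 1); (-2, 3, -5) → (-2, 3, -7)
T2 translate by (-1, 4, -4): (-2, -3, 1) → (-3, 1, -3); (-2, 3, -7) → (-3, 7, -11)
T3 reflect across x = 0: (-3, 1, -3) → (3, 1, -3); (-3, 7, -11) → (3, 7, -11)
T4 rotate right-handed about the y-axis with cos θ = 8/17, sin θ = 15/17: (3, 1, -3) → (-21/17, 1, -69/17); (3, 7, -11) → (-141/17, 7, -133/17)
T5 rotate right-handed about the x-axis with cos θ = -12/13, sin θ = 5/13: (-21/17, 1, -69/17) → (-21/17, 141/221, 913/221); (-141/17, 7, -133/17) → (-141/17, -763/221, 2191/221)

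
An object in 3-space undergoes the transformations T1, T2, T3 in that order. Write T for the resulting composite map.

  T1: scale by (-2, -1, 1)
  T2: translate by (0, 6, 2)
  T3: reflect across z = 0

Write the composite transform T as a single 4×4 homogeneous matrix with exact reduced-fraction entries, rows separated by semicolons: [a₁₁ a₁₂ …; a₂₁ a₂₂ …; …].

T = [-2 0 0 0; 0 -1 0 6; 0 0 -1 -2; 0 0 0 1]

T1 = [-2 0 0 0; 0 -1 0 0; 0 0 1 0; 0 0 0 1]
T2·T1 = [-2 0 0 0; 0 -1 0 6; 0 0 1 2; 0 0 0 1]
T3·…·T1 = [-2 0 0 0; 0 -1 0 6; 0 0 -1 -2; 0 0 0 1]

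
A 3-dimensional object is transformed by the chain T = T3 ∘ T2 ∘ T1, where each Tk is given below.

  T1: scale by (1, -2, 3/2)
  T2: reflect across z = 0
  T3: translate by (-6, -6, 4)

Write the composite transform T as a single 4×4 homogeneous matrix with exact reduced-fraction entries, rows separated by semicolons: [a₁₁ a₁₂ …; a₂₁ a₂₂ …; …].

T1 = [1 0 0 0; 0 -2 0 0; 0 0 3/2 0; 0 0 0 1]
T2·T1 = [1 0 0 0; 0 -2 0 0; 0 0 -3/2 0; 0 0 0 1]
T3·…·T1 = [1 0 0 -6; 0 -2 0 -6; 0 0 -3/2 4; 0 0 0 1]

T = [1 0 0 -6; 0 -2 0 -6; 0 0 -3/2 4; 0 0 0 1]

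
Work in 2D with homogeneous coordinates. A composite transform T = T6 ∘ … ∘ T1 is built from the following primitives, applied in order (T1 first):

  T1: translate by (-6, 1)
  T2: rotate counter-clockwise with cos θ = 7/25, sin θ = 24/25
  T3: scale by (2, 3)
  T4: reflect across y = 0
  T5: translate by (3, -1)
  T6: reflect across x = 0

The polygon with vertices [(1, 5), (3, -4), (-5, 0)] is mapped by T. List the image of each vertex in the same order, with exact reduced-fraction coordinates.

image vertices: (283/25, 209/25), (-177/25, 254/25), (127/25, 746/25)

T1 translate by (-6, 1): (1, 5) → (-5, 6); (3, -4) → (-3, -3); (-5, 0) → (-11, 1)
T2 rotate counter-clockwise with cos θ = 7/25, sin θ = 24/25: (-5, 6) → (-179/25, -78/25); (-3, -3) → (51/25, -93/25); (-11, 1) → (-101/25, -257/25)
T3 scale by (2, 3): (-179/25, -78/25) → (-358/25, -234/25); (51/25, -93/25) → (102/25, -279/25); (-101/25, -257/25) → (-202/25, -771/25)
T4 reflect across y = 0: (-358/25, -234/25) → (-358/25, 234/25); (102/25, -279/25) → (102/25, 279/25); (-202/25, -771/25) → (-202/25, 771/25)
T5 translate by (3, -1): (-358/25, 234/25) → (-283/25, 209/25); (102/25, 279/25) → (177/25, 254/25); (-202/25, 771/25) → (-127/25, 746/25)
T6 reflect across x = 0: (-283/25, 209/25) → (283/25, 209/25); (177/25, 254/25) → (-177/25, 254/25); (-127/25, 746/25) → (127/25, 746/25)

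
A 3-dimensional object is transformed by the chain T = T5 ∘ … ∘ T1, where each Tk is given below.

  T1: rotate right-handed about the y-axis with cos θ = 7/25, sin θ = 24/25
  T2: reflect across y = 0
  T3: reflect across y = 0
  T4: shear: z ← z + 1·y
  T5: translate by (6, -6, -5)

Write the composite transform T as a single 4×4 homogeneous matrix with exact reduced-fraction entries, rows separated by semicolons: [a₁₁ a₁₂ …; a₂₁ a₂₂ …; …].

T = [7/25 0 24/25 6; 0 1 0 -6; -24/25 1 7/25 -5; 0 0 0 1]

T1 = [7/25 0 24/25 0; 0 1 0 0; -24/25 0 7/25 0; 0 0 0 1]
T2·T1 = [7/25 0 24/25 0; 0 -1 0 0; -24/25 0 7/25 0; 0 0 0 1]
T3·…·T1 = [7/25 0 24/25 0; 0 1 0 0; -24/25 0 7/25 0; 0 0 0 1]
T4·…·T1 = [7/25 0 24/25 0; 0 1 0 0; -24/25 1 7/25 0; 0 0 0 1]
T5·…·T1 = [7/25 0 24/25 6; 0 1 0 -6; -24/25 1 7/25 -5; 0 0 0 1]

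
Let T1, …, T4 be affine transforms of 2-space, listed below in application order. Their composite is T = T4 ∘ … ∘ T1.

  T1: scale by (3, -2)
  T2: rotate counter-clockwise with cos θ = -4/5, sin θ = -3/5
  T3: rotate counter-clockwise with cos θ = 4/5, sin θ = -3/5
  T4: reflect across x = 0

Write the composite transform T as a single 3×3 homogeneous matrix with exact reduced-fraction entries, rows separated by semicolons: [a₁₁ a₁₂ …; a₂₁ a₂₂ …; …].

T1 = [3 0 0; 0 -2 0; 0 0 1]
T2·T1 = [-12/5 -6/5 0; -9/5 8/5 0; 0 0 1]
T3·…·T1 = [-3 0 0; 0 2 0; 0 0 1]
T4·…·T1 = [3 0 0; 0 2 0; 0 0 1]

T = [3 0 0; 0 2 0; 0 0 1]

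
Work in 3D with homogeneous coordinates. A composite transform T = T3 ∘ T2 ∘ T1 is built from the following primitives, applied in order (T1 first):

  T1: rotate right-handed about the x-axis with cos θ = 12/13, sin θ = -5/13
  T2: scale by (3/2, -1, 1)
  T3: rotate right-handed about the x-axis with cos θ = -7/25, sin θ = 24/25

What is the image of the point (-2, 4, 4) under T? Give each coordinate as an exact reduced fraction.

T(p) = (-3, -196/325, -1828/325)

T1 rotate right-handed about the x-axis with cos θ = 12/13, sin θ = -5/13: (-2, 4, 4) → (-2, 68/13, 28/13)
T2 scale by (3/2, -1, 1): (-2, 68/13, 28/13) → (-3, -68/13, 28/13)
T3 rotate right-handed about the x-axis with cos θ = -7/25, sin θ = 24/25: (-3, -68/13, 28/13) → (-3, -196/325, -1828/325)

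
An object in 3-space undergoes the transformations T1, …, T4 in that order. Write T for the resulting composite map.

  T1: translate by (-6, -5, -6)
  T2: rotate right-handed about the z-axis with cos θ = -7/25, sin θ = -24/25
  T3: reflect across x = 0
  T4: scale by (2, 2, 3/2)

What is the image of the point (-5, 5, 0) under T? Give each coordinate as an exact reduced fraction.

T(p) = (-154/25, 528/25, -9)

T1 translate by (-6, -5, -6): (-5, 5, 0) → (-11, 0, -6)
T2 rotate right-handed about the z-axis with cos θ = -7/25, sin θ = -24/25: (-11, 0, -6) → (77/25, 264/25, -6)
T3 reflect across x = 0: (77/25, 264/25, -6) → (-77/25, 264/25, -6)
T4 scale by (2, 2, 3/2): (-77/25, 264/25, -6) → (-154/25, 528/25, -9)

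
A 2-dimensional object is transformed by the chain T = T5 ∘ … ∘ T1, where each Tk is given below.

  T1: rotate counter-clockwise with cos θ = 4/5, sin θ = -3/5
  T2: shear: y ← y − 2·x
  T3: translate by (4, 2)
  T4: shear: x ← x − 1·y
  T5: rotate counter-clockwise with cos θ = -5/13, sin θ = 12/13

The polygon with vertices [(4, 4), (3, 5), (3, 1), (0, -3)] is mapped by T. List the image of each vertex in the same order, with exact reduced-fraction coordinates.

T1 rotate counter-clockwise with cos θ = 4/5, sin θ = -3/5: (4, 4) → (28/5, 4/5); (3, 5) → (27/5, 11/5); (3, 1) → (3, -1); (0, -3) → (-9/5, -12/5)
T2 shear: y ← y − 2·x: (28/5, 4/5) → (28/5, -52/5); (27/5, 11/5) → (27/5, -43/5); (3, -1) → (3, -7); (-9/5, -12/5) → (-9/5, 6/5)
T3 translate by (4, 2): (28/5, -52/5) → (48/5, -42/5); (27/5, -43/5) → (47/5, -33/5); (3, -7) → (7, -5); (-9/5, 6/5) → (11/5, 16/5)
T4 shear: x ← x − 1·y: (48/5, -42/5) → (18, -42/5); (47/5, -33/5) → (16, -33/5); (7, -5) → (12, -5); (11/5, 16/5) → (-1, 16/5)
T5 rotate counter-clockwise with cos θ = -5/13, sin θ = 12/13: (18, -42/5) → (54/65, 258/13); (16, -33/5) → (-4/65, 225/13); (12, -5) → (0, 13); (-1, 16/5) → (-167/65, -28/13)

image vertices: (54/65, 258/13), (-4/65, 225/13), (0, 13), (-167/65, -28/13)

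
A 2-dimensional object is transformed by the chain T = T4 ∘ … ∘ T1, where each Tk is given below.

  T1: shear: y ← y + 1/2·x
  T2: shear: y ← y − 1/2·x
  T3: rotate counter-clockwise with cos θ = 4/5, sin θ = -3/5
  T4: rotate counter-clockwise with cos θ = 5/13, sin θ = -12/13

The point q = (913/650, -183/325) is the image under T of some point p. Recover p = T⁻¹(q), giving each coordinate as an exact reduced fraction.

T1 = [1 0 0; 1/2 1 0; 0 0 1]
T2·T1 = [1 0 0; 0 1 0; 0 0 1]
T3·…·T1 = [4/5 3/5 0; -3/5 4/5 0; 0 0 1]
T4·…·T1 = [-16/65 63/65 0; -63/65 -16/65 0; 0 0 1]
det M = 1; M⁻¹ = [-16/65 -63/65 0; 63/65 -16/65 0; 0 0 1]
M⁻¹ · (913/650, -183/325)ᵀ = (1/5, 3/2)ᵀ

p = (1/5, 3/2)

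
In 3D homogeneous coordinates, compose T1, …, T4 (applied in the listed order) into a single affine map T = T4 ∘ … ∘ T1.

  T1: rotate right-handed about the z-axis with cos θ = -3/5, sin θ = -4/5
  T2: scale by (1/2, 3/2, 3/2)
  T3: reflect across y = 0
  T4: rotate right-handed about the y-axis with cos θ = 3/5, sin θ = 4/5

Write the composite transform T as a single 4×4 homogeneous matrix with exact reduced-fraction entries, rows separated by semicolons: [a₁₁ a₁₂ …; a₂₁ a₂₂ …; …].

T = [-9/50 6/25 6/5 0; 6/5 9/10 0 0; 6/25 -8/25 9/10 0; 0 0 0 1]

T1 = [-3/5 4/5 0 0; -4/5 -3/5 0 0; 0 0 1 0; 0 0 0 1]
T2·T1 = [-3/10 2/5 0 0; -6/5 -9/10 0 0; 0 0 3/2 0; 0 0 0 1]
T3·…·T1 = [-3/10 2/5 0 0; 6/5 9/10 0 0; 0 0 3/2 0; 0 0 0 1]
T4·…·T1 = [-9/50 6/25 6/5 0; 6/5 9/10 0 0; 6/25 -8/25 9/10 0; 0 0 0 1]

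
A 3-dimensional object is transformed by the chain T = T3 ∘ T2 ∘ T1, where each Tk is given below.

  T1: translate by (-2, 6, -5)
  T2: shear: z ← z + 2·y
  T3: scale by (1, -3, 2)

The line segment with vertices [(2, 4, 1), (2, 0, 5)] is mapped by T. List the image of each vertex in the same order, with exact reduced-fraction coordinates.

T1 translate by (-2, 6, -5): (2, 4, 1) → (0, 10, -4); (2, 0, 5) → (0, 6, 0)
T2 shear: z ← z + 2·y: (0, 10, -4) → (0, 10, 16); (0, 6, 0) → (0, 6, 12)
T3 scale by (1, -3, 2): (0, 10, 16) → (0, -30, 32); (0, 6, 12) → (0, -18, 24)

image vertices: (0, -30, 32), (0, -18, 24)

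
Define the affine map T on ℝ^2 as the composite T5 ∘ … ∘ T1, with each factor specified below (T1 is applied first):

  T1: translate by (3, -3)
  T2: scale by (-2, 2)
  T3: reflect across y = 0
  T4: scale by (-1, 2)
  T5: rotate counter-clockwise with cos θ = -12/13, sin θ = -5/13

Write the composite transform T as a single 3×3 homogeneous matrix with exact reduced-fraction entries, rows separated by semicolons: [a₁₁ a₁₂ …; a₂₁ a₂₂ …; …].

T = [-24/13 -20/13 -12/13; -10/13 48/13 -174/13; 0 0 1]

T1 = [1 0 3; 0 1 -3; 0 0 1]
T2·T1 = [-2 0 -6; 0 2 -6; 0 0 1]
T3·…·T1 = [-2 0 -6; 0 -2 6; 0 0 1]
T4·…·T1 = [2 0 6; 0 -4 12; 0 0 1]
T5·…·T1 = [-24/13 -20/13 -12/13; -10/13 48/13 -174/13; 0 0 1]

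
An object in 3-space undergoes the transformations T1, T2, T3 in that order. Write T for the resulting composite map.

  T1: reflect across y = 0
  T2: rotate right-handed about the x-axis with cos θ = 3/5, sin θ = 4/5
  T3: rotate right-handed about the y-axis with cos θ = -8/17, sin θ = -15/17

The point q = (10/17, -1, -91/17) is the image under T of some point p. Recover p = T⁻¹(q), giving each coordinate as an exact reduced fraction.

T1 = [1 0 0 0; 0 -1 0 0; 0 0 1 0; 0 0 0 1]
T2·T1 = [1 0 0 0; 0 -3/5 -4/5 0; 0 -4/5 3/5 0; 0 0 0 1]
T3·…·T1 = [-8/17 12/17 -9/17 0; 0 -3/5 -4/5 0; 15/17 32/85 -24/85 0; 0 0 0 1]
det M = -1; M⁻¹ = [-8/17 0 15/17 0; 12/17 -3/5 32/85 0; -9/17 -4/5 -24/85 0; 0 0 0 1]
M⁻¹ · (10/17, -1, -91/17)ᵀ = (-5, -1, 2)ᵀ

p = (-5, -1, 2)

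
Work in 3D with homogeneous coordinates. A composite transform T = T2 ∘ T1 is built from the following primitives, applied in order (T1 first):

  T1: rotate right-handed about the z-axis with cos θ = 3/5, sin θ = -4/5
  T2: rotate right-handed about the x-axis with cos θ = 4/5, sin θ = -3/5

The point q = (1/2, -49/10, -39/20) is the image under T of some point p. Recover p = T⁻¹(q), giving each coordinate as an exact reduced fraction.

p = (5/2, -5/4, -9/2)

T1 = [3/5 4/5 0 0; -4/5 3/5 0 0; 0 0 1 0; 0 0 0 1]
T2·T1 = [3/5 4/5 0 0; -16/25 12/25 3/5 0; 12/25 -9/25 4/5 0; 0 0 0 1]
det M = 1; M⁻¹ = [3/5 -16/25 12/25 0; 4/5 12/25 -9/25 0; 0 3/5 4/5 0; 0 0 0 1]
M⁻¹ · (1/2, -49/10, -39/20)ᵀ = (5/2, -5/4, -9/2)ᵀ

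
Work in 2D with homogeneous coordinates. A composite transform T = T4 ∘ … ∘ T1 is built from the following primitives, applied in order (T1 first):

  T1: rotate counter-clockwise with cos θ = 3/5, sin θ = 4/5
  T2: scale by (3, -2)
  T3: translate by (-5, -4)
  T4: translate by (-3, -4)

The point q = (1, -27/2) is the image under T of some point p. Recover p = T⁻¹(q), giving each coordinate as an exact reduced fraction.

T1 = [3/5 -4/5 0; 4/5 3/5 0; 0 0 1]
T2·T1 = [9/5 -12/5 0; -8/5 -6/5 0; 0 0 1]
T3·…·T1 = [9/5 -12/5 -5; -8/5 -6/5 -4; 0 0 1]
T4·…·T1 = [9/5 -12/5 -8; -8/5 -6/5 -8; 0 0 1]
det M = -6; M⁻¹ = [1/5 -2/5 -8/5; -4/15 -3/10 -68/15; 0 0 1]
M⁻¹ · (1, -27/2)ᵀ = (4, -3/4)ᵀ

p = (4, -3/4)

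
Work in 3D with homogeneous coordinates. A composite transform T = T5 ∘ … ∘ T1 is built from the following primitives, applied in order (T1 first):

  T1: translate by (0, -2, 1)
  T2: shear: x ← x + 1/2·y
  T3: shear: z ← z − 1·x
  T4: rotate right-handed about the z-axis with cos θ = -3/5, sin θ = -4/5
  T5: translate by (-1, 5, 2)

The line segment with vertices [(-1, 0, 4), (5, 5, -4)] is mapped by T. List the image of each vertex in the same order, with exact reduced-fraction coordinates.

image vertices: (-7/5, 39/5, 9), (-5/2, -2, -15/2)

T1 translate by (0, -2, 1): (-1, 0, 4) → (-1, -2, 5); (5, 5, -4) → (5, 3, -3)
T2 shear: x ← x + 1/2·y: (-1, -2, 5) → (-2, -2, 5); (5, 3, -3) → (13/2, 3, -3)
T3 shear: z ← z − 1·x: (-2, -2, 5) → (-2, -2, 7); (13/2, 3, -3) → (13/2, 3, -19/2)
T4 rotate right-handed about the z-axis with cos θ = -3/5, sin θ = -4/5: (-2, -2, 7) → (-2/5, 14/5, 7); (13/2, 3, -19/2) → (-3/2, -7, -19/2)
T5 translate by (-1, 5, 2): (-2/5, 14/5, 7) → (-7/5, 39/5, 9); (-3/2, -7, -19/2) → (-5/2, -2, -15/2)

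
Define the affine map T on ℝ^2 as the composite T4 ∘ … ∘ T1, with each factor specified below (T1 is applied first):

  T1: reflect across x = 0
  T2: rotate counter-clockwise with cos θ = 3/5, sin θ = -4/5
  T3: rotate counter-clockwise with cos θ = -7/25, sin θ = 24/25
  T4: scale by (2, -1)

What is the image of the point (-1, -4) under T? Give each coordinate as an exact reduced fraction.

T(p) = (38/5, 8/5)

T1 reflect across x = 0: (-1, -4) → (1, -4)
T2 rotate counter-clockwise with cos θ = 3/5, sin θ = -4/5: (1, -4) → (-13/5, -16/5)
T3 rotate counter-clockwise with cos θ = -7/25, sin θ = 24/25: (-13/5, -16/5) → (19/5, -8/5)
T4 scale by (2, -1): (19/5, -8/5) → (38/5, 8/5)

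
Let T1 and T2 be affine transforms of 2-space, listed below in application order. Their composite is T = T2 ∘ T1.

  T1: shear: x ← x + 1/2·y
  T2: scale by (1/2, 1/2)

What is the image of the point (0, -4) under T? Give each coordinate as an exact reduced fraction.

T(p) = (-1, -2)

T1 shear: x ← x + 1/2·y: (0, -4) → (-2, -4)
T2 scale by (1/2, 1/2): (-2, -4) → (-1, -2)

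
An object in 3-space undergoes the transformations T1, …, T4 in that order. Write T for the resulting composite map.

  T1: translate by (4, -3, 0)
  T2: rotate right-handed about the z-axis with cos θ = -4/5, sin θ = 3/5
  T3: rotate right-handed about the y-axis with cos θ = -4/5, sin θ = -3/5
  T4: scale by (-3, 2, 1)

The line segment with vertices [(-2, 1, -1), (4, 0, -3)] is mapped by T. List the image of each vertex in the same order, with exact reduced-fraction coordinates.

T1 translate by (4, -3, 0): (-2, 1, -1) → (2, -2, -1); (4, 0, -3) → (8, -3, -3)
T2 rotate right-handed about the z-axis with cos θ = -4/5, sin θ = 3/5: (2, -2, -1) → (-2/5, 14/5, -1); (8, -3, -3) → (-23/5, 36/5, -3)
T3 rotate right-handed about the y-axis with cos θ = -4/5, sin θ = -3/5: (-2/5, 14/5, -1) → (23/25, 14/5, 14/25); (-23/5, 36/5, -3) → (137/25, 36/5, -9/25)
T4 scale by (-3, 2, 1): (23/25, 14/5, 14/25) → (-69/25, 28/5, 14/25); (137/25, 36/5, -9/25) → (-411/25, 72/5, -9/25)

image vertices: (-69/25, 28/5, 14/25), (-411/25, 72/5, -9/25)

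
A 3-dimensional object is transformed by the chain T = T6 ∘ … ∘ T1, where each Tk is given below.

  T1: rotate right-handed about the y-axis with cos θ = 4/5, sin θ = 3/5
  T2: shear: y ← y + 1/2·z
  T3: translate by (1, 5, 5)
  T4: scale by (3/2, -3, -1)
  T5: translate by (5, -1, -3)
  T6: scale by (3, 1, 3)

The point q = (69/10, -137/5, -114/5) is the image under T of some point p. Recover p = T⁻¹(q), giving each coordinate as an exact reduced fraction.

p = (-2, 4, -2)

T1 = [4/5 0 3/5 0; 0 1 0 0; -3/5 0 4/5 0; 0 0 0 1]
T2·T1 = [4/5 0 3/5 0; -3/10 1 2/5 0; -3/5 0 4/5 0; 0 0 0 1]
T3·…·T1 = [4/5 0 3/5 1; -3/10 1 2/5 5; -3/5 0 4/5 5; 0 0 0 1]
T4·…·T1 = [6/5 0 9/10 3/2; 9/10 -3 -6/5 -15; 3/5 0 -4/5 -5; 0 0 0 1]
T5·…·T1 = [6/5 0 9/10 13/2; 9/10 -3 -6/5 -16; 3/5 0 -4/5 -8; 0 0 0 1]
T6·…·T1 = [18/5 0 27/10 39/2; 9/10 -3 -6/5 -16; 9/5 0 -12/5 -24; 0 0 0 1]
det M = 81/2; M⁻¹ = [8/45 0 1/5 4/3; 0 -1/3 1/6 -4/3; 2/15 0 -4/15 -9; 0 0 0 1]
M⁻¹ · (69/10, -137/5, -114/5)ᵀ = (-2, 4, -2)ᵀ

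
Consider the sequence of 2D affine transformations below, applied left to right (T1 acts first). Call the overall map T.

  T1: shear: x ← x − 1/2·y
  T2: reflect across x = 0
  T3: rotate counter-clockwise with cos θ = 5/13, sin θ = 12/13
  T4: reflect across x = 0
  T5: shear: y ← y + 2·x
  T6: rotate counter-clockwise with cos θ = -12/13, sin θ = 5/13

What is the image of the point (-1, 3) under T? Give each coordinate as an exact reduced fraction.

T1 shear: x ← x − 1/2·y: (-1, 3) → (-5/2, 3)
T2 reflect across x = 0: (-5/2, 3) → (5/2, 3)
T3 rotate counter-clockwise with cos θ = 5/13, sin θ = 12/13: (5/2, 3) → (-47/26, 45/13)
T4 reflect across x = 0: (-47/26, 45/13) → (47/26, 45/13)
T5 shear: y ← y + 2·x: (47/26, 45/13) → (47/26, 92/13)
T6 rotate counter-clockwise with cos θ = -12/13, sin θ = 5/13: (47/26, 92/13) → (-742/169, -1973/338)

T(p) = (-742/169, -1973/338)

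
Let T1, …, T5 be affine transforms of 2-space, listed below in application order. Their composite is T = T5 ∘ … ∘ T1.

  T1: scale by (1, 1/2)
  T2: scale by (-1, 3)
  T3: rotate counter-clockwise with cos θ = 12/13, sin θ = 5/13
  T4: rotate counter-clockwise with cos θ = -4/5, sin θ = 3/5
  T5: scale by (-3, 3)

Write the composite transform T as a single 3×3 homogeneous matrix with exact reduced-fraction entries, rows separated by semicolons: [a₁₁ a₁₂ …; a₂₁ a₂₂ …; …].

T = [-189/65 72/65 0; -48/65 -567/130 0; 0 0 1]

T1 = [1 0 0; 0 1/2 0; 0 0 1]
T2·T1 = [-1 0 0; 0 3/2 0; 0 0 1]
T3·…·T1 = [-12/13 -15/26 0; -5/13 18/13 0; 0 0 1]
T4·…·T1 = [63/65 -24/65 0; -16/65 -189/130 0; 0 0 1]
T5·…·T1 = [-189/65 72/65 0; -48/65 -567/130 0; 0 0 1]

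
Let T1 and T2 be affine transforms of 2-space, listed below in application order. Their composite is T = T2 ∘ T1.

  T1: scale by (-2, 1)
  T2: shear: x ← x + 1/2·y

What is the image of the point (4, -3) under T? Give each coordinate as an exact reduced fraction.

T1 scale by (-2, 1): (4, -3) → (-8, -3)
T2 shear: x ← x + 1/2·y: (-8, -3) → (-19/2, -3)

T(p) = (-19/2, -3)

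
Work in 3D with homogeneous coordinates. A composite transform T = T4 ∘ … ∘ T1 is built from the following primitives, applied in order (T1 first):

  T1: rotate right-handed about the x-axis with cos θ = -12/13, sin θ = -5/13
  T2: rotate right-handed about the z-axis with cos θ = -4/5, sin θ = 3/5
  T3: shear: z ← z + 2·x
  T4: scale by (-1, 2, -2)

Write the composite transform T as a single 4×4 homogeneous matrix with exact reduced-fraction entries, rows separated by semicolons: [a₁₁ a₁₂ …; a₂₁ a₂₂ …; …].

T1 = [1 0 0 0; 0 -12/13 5/13 0; 0 -5/13 -12/13 0; 0 0 0 1]
T2·T1 = [-4/5 36/65 -3/13 0; 3/5 48/65 -4/13 0; 0 -5/13 -12/13 0; 0 0 0 1]
T3·…·T1 = [-4/5 36/65 -3/13 0; 3/5 48/65 -4/13 0; -8/5 47/65 -18/13 0; 0 0 0 1]
T4·…·T1 = [4/5 -36/65 3/13 0; 6/5 96/65 -8/13 0; 16/5 -94/65 36/13 0; 0 0 0 1]

T = [4/5 -36/65 3/13 0; 6/5 96/65 -8/13 0; 16/5 -94/65 36/13 0; 0 0 0 1]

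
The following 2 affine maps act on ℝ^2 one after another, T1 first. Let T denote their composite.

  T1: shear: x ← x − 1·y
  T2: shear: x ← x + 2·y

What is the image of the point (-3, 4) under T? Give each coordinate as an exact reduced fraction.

T1 shear: x ← x − 1·y: (-3, 4) → (-7, 4)
T2 shear: x ← x + 2·y: (-7, 4) → (1, 4)

T(p) = (1, 4)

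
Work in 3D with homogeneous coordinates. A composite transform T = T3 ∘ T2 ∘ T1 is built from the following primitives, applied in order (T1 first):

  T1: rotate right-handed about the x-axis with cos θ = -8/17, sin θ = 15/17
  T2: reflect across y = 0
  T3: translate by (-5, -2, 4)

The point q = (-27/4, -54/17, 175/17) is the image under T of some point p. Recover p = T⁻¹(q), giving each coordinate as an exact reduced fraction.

p = (-7/4, 5, -4)

T1 = [1 0 0 0; 0 -8/17 -15/17 0; 0 15/17 -8/17 0; 0 0 0 1]
T2·T1 = [1 0 0 0; 0 8/17 15/17 0; 0 15/17 -8/17 0; 0 0 0 1]
T3·…·T1 = [1 0 0 -5; 0 8/17 15/17 -2; 0 15/17 -8/17 4; 0 0 0 1]
det M = -1; M⁻¹ = [1 0 0 5; 0 8/17 15/17 -44/17; 0 15/17 -8/17 62/17; 0 0 0 1]
M⁻¹ · (-27/4, -54/17, 175/17)ᵀ = (-7/4, 5, -4)ᵀ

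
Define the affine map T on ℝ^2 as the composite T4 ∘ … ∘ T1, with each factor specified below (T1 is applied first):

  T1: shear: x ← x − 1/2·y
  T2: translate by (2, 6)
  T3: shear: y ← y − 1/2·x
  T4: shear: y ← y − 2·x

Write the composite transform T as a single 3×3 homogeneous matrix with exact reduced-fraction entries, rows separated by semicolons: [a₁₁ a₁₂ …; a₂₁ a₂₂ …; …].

T = [1 -1/2 2; -5/2 9/4 1; 0 0 1]

T1 = [1 -1/2 0; 0 1 0; 0 0 1]
T2·T1 = [1 -1/2 2; 0 1 6; 0 0 1]
T3·…·T1 = [1 -1/2 2; -1/2 5/4 5; 0 0 1]
T4·…·T1 = [1 -1/2 2; -5/2 9/4 1; 0 0 1]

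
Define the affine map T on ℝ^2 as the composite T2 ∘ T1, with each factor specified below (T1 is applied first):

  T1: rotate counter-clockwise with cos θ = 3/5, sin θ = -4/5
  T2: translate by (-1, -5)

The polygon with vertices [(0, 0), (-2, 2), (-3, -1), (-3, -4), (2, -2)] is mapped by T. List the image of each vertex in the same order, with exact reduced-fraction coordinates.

image vertices: (-1, -5), (-3/5, -11/5), (-18/5, -16/5), (-6, -5), (-7/5, -39/5)

T1 rotate counter-clockwise with cos θ = 3/5, sin θ = -4/5: (0, 0) → (0, 0); (-2, 2) → (2/5, 14/5); (-3, -1) → (-13/5, 9/5); (-3, -4) → (-5, 0); (2, -2) → (-2/5, -14/5)
T2 translate by (-1, -5): (0, 0) → (-1, -5); (2/5, 14/5) → (-3/5, -11/5); (-13/5, 9/5) → (-18/5, -16/5); (-5, 0) → (-6, -5); (-2/5, -14/5) → (-7/5, -39/5)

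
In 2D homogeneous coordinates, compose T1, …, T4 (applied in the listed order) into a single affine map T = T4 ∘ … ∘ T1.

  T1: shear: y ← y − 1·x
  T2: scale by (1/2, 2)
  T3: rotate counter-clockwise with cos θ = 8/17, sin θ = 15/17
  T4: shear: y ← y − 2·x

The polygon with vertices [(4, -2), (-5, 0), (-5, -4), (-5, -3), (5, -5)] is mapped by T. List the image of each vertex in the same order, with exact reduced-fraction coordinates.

T1 shear: y ← y − 1·x: (4, -2) → (4, -6); (-5, 0) → (-5, 5); (-5, -4) → (-5, 1); (-5, -3) → (-5, 2); (5, -5) → (5, -10)
T2 scale by (1/2, 2): (4, -6) → (2, -12); (-5, 5) → (-5/2, 10); (-5, 1) → (-5/2, 2); (-5, 2) → (-5/2, 4); (5, -10) → (5/2, -20)
T3 rotate counter-clockwise with cos θ = 8/17, sin θ = 15/17: (2, -12) → (196/17, -66/17); (-5/2, 10) → (-10, 5/2); (-5/2, 2) → (-50/17, -43/34); (-5/2, 4) → (-80/17, -11/34); (5/2, -20) → (320/17, -245/34)
T4 shear: y ← y − 2·x: (196/17, -66/17) → (196/17, -458/17); (-10, 5/2) → (-10, 45/2); (-50/17, -43/34) → (-50/17, 157/34); (-80/17, -11/34) → (-80/17, 309/34); (320/17, -245/34) → (320/17, -1525/34)

image vertices: (196/17, -458/17), (-10, 45/2), (-50/17, 157/34), (-80/17, 309/34), (320/17, -1525/34)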